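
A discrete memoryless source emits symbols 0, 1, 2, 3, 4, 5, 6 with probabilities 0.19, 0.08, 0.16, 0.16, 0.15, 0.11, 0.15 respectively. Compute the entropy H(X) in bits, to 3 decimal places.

H = −Σ pᵢ log₂ pᵢ.
−0.19·log₂(0.19) = 0.4552
−0.08·log₂(0.08) = 0.2915
−0.16·log₂(0.16) = 0.4230
−0.16·log₂(0.16) = 0.4230
−0.15·log₂(0.15) = 0.4105
−0.11·log₂(0.11) = 0.3503
−0.15·log₂(0.15) = 0.4105
Sum ≈ 2.7641 → 2.764 bits.

2.764 bits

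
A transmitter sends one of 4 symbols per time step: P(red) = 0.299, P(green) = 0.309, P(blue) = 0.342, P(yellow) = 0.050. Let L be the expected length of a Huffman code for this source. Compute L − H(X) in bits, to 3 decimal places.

Entropy H = −Σ p log₂ p ≈ 1.7898 bits.
Huffman merges: 1/20+299/1000→349/1000; 309/1000+171/500→651/1000; 349/1000+651/1000→1. L = 2 ≈ 2.0000.
L − H = 2.0000 − 1.7898 = 0.210 bits.

0.210 bits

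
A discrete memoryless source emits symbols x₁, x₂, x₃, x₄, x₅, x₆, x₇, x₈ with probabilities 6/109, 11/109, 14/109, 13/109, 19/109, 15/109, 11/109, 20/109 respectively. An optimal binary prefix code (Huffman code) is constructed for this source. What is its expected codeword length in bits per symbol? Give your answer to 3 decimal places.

2.972 bits/symbol

Repeatedly combine the two least-probable nodes; the expected code length is the sum of the merged weights.
merge 6/109 + 11/109 → 17/109
merge 11/109 + 13/109 → 24/109
merge 14/109 + 15/109 → 29/109
merge 17/109 + 19/109 → 36/109
merge 20/109 + 24/109 → 44/109
merge 29/109 + 36/109 → 65/109
merge 44/109 + 65/109 → 1
L = 17/109 + 24/109 + 29/109 + 36/109 + 44/109 + 65/109 + 1 = 324/109 ≈ 2.972 bits/symbol.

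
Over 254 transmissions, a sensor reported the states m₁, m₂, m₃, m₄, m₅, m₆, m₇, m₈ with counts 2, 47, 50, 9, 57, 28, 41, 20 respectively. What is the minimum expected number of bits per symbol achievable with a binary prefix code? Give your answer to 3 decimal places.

Probabilities are the counts divided by 254.
Repeatedly combine the two least-probable nodes; the expected code length is the sum of the merged weights.
merge 1/127 + 9/254 → 11/254
merge 11/254 + 10/127 → 31/254
merge 14/127 + 31/254 → 59/254
merge 41/254 + 47/254 → 44/127
merge 25/127 + 57/254 → 107/254
merge 59/254 + 44/127 → 147/254
merge 107/254 + 147/254 → 1
L = 11/254 + 31/254 + 59/254 + 44/127 + 107/254 + 147/254 + 1 = 697/254 ≈ 2.744 bits/symbol.

2.744 bits/symbol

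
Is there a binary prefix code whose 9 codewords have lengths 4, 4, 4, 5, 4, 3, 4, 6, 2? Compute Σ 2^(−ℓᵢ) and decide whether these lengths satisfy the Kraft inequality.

With common denominator 2^6 = 64: Σ 2^(−ℓᵢ) = 4/64 + 4/64 + 4/64 + 2/64 + 4/64 + 8/64 + 4/64 + 1/64 + 16/64 = 47/64 = 0.734375.
Kraft's inequality requires Σ ≤ 1; here Σ = 0.734375 ≤ 1, so such a prefix code exists.

0.734375; yes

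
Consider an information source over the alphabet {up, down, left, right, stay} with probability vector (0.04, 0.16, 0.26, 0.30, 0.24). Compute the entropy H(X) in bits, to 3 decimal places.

2.129 bits

H = −Σ pᵢ log₂ pᵢ.
−0.04·log₂(0.04) = 0.1858
−0.16·log₂(0.16) = 0.4230
−0.26·log₂(0.26) = 0.5053
−0.30·log₂(0.30) = 0.5211
−0.24·log₂(0.24) = 0.4941
Sum ≈ 2.1293 → 2.129 bits.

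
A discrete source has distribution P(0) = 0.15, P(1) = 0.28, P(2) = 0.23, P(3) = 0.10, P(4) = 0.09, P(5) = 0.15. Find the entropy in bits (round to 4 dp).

2.4678 bits

H = −Σ pᵢ log₂ pᵢ.
−0.15·log₂(0.15) = 0.4105
−0.28·log₂(0.28) = 0.5142
−0.23·log₂(0.23) = 0.4877
−0.10·log₂(0.10) = 0.3322
−0.09·log₂(0.09) = 0.3127
−0.15·log₂(0.15) = 0.4105
Sum ≈ 2.4678 → 2.4678 bits.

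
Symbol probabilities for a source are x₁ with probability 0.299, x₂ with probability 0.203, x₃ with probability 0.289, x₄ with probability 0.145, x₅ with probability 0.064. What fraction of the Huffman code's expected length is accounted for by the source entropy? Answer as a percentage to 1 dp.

Entropy H = −Σ p log₂ p ≈ 2.1631 bits.
Huffman merges: 8/125+29/200→209/1000; 203/1000+209/1000→103/250; 289/1000+299/1000→147/250; 103/250+147/250→1. L = 2209/1000 ≈ 2.2090.
Efficiency = H/L = 2.1631/2.2090 = 97.9%.

97.9%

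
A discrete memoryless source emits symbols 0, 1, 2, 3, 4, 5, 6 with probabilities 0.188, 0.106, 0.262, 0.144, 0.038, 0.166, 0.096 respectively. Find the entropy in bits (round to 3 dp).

H = −Σ pᵢ log₂ pᵢ.
−0.188·log₂(0.188) = 0.4533
−0.106·log₂(0.106) = 0.3432
−0.262·log₂(0.262) = 0.5063
−0.144·log₂(0.144) = 0.4026
−0.038·log₂(0.038) = 0.1793
−0.166·log₂(0.166) = 0.4301
−0.096·log₂(0.096) = 0.3246
Sum ≈ 2.6393 → 2.639 bits.

2.639 bits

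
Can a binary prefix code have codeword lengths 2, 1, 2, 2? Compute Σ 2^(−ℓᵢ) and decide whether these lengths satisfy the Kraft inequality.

With common denominator 2^2 = 4: Σ 2^(−ℓᵢ) = 1/4 + 2/4 + 1/4 + 1/4 = 5/4 = 1.25.
Kraft's inequality requires Σ ≤ 1; here Σ = 1.25 > 1, so no such prefix code exists.

1.25; no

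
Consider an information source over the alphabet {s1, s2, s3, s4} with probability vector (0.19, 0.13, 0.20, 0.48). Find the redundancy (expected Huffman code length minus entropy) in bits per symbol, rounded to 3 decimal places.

Entropy H = −Σ p log₂ p ≈ 1.8105 bits.
Huffman merges: 13/100+19/100→8/25; 1/5+8/25→13/25; 12/25+13/25→1. L = 46/25 ≈ 1.8400.
L − H = 1.8400 − 1.8105 = 0.029 bits.

0.029 bits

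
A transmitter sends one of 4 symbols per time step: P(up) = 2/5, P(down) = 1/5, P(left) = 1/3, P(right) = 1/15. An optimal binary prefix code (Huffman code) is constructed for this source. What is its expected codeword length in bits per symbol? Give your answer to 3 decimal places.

1.867 bits/symbol

Repeatedly combine the two least-probable nodes; the expected code length is the sum of the merged weights.
merge 1/15 + 1/5 → 4/15
merge 4/15 + 1/3 → 3/5
merge 2/5 + 3/5 → 1
L = 4/15 + 3/5 + 1 = 28/15 ≈ 1.867 bits/symbol.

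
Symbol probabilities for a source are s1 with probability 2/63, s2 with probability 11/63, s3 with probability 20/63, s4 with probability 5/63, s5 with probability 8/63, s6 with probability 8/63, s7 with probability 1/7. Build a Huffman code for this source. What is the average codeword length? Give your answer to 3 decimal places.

Repeatedly combine the two least-probable nodes; the expected code length is the sum of the merged weights.
merge 2/63 + 5/63 → 1/9
merge 1/9 + 8/63 → 5/21
merge 8/63 + 1/7 → 17/63
merge 11/63 + 5/21 → 26/63
merge 17/63 + 20/63 → 37/63
merge 26/63 + 37/63 → 1
L = 1/9 + 5/21 + 17/63 + 26/63 + 37/63 + 1 = 55/21 ≈ 2.619 bits/symbol.

2.619 bits/symbol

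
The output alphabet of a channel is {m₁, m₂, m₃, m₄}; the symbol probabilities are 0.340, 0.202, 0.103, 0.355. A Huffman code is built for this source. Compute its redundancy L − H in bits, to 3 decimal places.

Entropy H = −Σ p log₂ p ≈ 1.8635 bits.
Huffman merges: 103/1000+101/500→61/200; 61/200+17/50→129/200; 71/200+129/200→1. L = 39/20 ≈ 1.9500.
L − H = 1.9500 − 1.8635 = 0.087 bits.

0.087 bits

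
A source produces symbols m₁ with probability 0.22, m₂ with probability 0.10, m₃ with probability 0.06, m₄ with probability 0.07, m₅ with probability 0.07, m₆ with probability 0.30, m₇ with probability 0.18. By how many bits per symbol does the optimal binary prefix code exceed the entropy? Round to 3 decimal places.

0.040 bits

Entropy H = −Σ p log₂ p ≈ 2.5598 bits.
Huffman merges: 3/50+7/100→13/100; 7/100+1/10→17/100; 13/100+17/100→3/10; 9/50+11/50→2/5; 3/10+3/10→3/5; 2/5+3/5→1. L = 13/5 ≈ 2.6000.
L − H = 2.6000 − 2.5598 = 0.040 bits.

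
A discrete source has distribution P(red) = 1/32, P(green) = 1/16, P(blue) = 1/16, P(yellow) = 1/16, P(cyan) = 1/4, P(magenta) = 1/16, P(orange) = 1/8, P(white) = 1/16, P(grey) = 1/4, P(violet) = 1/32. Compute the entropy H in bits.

Each probability is a power of 1/2, so log₂(1/p) is an integer.
H = Σ p·log₂(1/p) = 1/32·5 + 1/16·4 + 1/16·4 + 1/16·4 + 1/4·2 + 1/16·4 + 1/8·3 + 1/16·4 + 1/4·2 + 1/32·5 = 2.9375 bits.

2.9375 bits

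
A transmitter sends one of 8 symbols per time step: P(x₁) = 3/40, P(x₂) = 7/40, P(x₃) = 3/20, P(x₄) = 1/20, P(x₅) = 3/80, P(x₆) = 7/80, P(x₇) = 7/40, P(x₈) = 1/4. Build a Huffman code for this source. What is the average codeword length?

2.825 bits/symbol

Repeatedly combine the two least-probable nodes; the expected code length is the sum of the merged weights.
merge 3/80 + 1/20 → 7/80
merge 3/40 + 7/80 → 13/80
merge 7/80 + 3/20 → 19/80
merge 13/80 + 7/40 → 27/80
merge 7/40 + 19/80 → 33/80
merge 1/4 + 27/80 → 47/80
merge 33/80 + 47/80 → 1
L = 7/80 + 13/80 + 19/80 + 27/80 + 33/80 + 47/80 + 1 = 113/40 = 2.825 bits/symbol.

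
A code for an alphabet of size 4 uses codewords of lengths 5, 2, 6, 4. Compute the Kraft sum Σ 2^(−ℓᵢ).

0.359375

With common denominator 2^6 = 64: Σ 2^(−ℓᵢ) = 2/64 + 16/64 + 1/64 + 4/64 = 23/64 = 0.359375.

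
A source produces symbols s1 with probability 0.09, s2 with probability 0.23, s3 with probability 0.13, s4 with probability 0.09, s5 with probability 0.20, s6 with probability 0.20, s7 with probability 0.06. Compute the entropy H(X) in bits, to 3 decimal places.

2.668 bits

H = −Σ pᵢ log₂ pᵢ.
−0.09·log₂(0.09) = 0.3127
−0.23·log₂(0.23) = 0.4877
−0.13·log₂(0.13) = 0.3826
−0.09·log₂(0.09) = 0.3127
−0.20·log₂(0.20) = 0.4644
−0.20·log₂(0.20) = 0.4644
−0.06·log₂(0.06) = 0.2435
Sum ≈ 2.6679 → 2.668 bits.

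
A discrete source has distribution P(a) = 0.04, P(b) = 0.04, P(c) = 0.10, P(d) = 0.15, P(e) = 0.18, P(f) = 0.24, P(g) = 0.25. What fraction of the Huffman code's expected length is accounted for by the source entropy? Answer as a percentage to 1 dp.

98.6%

Entropy H = −Σ p log₂ p ≈ 2.5537 bits.
Huffman merges: 1/25+1/25→2/25; 2/25+1/10→9/50; 3/20+9/50→33/100; 9/50+6/25→21/50; 1/4+33/100→29/50; 21/50+29/50→1. L = 259/100 ≈ 2.5900.
Efficiency = H/L = 2.5537/2.5900 = 98.6%.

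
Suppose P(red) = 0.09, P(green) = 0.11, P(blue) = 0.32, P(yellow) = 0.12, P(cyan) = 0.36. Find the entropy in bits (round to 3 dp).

2.087 bits

H = −Σ pᵢ log₂ pᵢ.
−0.09·log₂(0.09) = 0.3127
−0.11·log₂(0.11) = 0.3503
−0.32·log₂(0.32) = 0.5260
−0.12·log₂(0.12) = 0.3671
−0.36·log₂(0.36) = 0.5306
Sum ≈ 2.0867 → 2.087 bits.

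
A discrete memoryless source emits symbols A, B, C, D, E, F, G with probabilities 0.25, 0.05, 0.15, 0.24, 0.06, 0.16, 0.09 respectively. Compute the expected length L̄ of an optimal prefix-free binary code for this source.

Repeatedly combine the two least-probable nodes; the expected code length is the sum of the merged weights.
merge 1/20 + 3/50 → 11/100
merge 9/100 + 11/100 → 1/5
merge 3/20 + 4/25 → 31/100
merge 1/5 + 6/25 → 11/25
merge 1/4 + 31/100 → 14/25
merge 11/25 + 14/25 → 1
L = 11/100 + 1/5 + 31/100 + 11/25 + 14/25 + 1 = 131/50 = 2.62 bits/symbol.

2.62 bits/symbol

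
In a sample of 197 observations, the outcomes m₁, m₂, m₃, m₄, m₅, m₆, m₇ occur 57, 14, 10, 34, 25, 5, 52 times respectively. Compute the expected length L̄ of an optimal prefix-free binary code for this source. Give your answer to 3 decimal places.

Probabilities are the counts divided by 197.
Repeatedly combine the two least-probable nodes; the expected code length is the sum of the merged weights.
merge 5/197 + 10/197 → 15/197
merge 14/197 + 15/197 → 29/197
merge 25/197 + 29/197 → 54/197
merge 34/197 + 52/197 → 86/197
merge 54/197 + 57/197 → 111/197
merge 86/197 + 111/197 → 1
L = 15/197 + 29/197 + 54/197 + 86/197 + 111/197 + 1 = 492/197 ≈ 2.497 bits/symbol.

2.497 bits/symbol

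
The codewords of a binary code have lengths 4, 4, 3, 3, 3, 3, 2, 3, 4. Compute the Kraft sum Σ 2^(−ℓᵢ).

With common denominator 2^4 = 16: Σ 2^(−ℓᵢ) = 1/16 + 1/16 + 2/16 + 2/16 + 2/16 + 2/16 + 4/16 + 2/16 + 1/16 = 17/16 = 1.0625.

1.0625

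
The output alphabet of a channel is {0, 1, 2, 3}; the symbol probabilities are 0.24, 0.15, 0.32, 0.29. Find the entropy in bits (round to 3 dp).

H = −Σ pᵢ log₂ pᵢ.
−0.24·log₂(0.24) = 0.4941
−0.15·log₂(0.15) = 0.4105
−0.32·log₂(0.32) = 0.5260
−0.29·log₂(0.29) = 0.5179
Sum ≈ 1.9486 → 1.949 bits.

1.949 bits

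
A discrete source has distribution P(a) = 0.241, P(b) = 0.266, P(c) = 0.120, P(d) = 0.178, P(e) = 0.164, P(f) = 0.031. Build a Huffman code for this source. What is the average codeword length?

2.466 bits/symbol

Repeatedly combine the two least-probable nodes; the expected code length is the sum of the merged weights.
merge 31/1000 + 3/25 → 151/1000
merge 151/1000 + 41/250 → 63/200
merge 89/500 + 241/1000 → 419/1000
merge 133/500 + 63/200 → 581/1000
merge 419/1000 + 581/1000 → 1
L = 151/1000 + 63/200 + 419/1000 + 581/1000 + 1 = 1233/500 = 2.466 bits/symbol.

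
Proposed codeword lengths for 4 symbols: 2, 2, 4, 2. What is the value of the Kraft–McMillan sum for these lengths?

With common denominator 2^4 = 16: Σ 2^(−ℓᵢ) = 4/16 + 4/16 + 1/16 + 4/16 = 13/16 = 0.8125.

0.8125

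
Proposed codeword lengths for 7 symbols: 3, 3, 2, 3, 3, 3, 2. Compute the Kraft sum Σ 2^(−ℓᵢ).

1.125

With common denominator 2^3 = 8: Σ 2^(−ℓᵢ) = 1/8 + 1/8 + 2/8 + 1/8 + 1/8 + 1/8 + 2/8 = 9/8 = 1.125.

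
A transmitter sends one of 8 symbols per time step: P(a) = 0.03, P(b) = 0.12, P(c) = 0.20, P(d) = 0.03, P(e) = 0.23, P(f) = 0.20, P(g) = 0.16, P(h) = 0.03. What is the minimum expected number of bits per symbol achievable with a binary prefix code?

Repeatedly combine the two least-probable nodes; the expected code length is the sum of the merged weights.
merge 3/100 + 3/100 → 3/50
merge 3/100 + 3/50 → 9/100
merge 9/100 + 3/25 → 21/100
merge 4/25 + 1/5 → 9/25
merge 1/5 + 21/100 → 41/100
merge 23/100 + 9/25 → 59/100
merge 41/100 + 59/100 → 1
L = 3/50 + 9/100 + 21/100 + 9/25 + 41/100 + 59/100 + 1 = 68/25 = 2.72 bits/symbol.

2.72 bits/symbol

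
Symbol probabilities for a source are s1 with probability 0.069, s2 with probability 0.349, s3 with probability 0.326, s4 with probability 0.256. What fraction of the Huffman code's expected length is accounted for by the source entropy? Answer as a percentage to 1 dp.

Entropy H = −Σ p log₂ p ≈ 1.8266 bits.
Huffman merges: 69/1000+32/125→13/40; 13/40+163/500→651/1000; 349/1000+651/1000→1. L = 247/125 ≈ 1.9760.
Efficiency = H/L = 1.8266/1.9760 = 92.4%.

92.4%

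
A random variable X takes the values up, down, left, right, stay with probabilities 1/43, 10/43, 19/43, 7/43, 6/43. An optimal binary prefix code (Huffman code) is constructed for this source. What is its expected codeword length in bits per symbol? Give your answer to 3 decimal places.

2.047 bits/symbol

Repeatedly combine the two least-probable nodes; the expected code length is the sum of the merged weights.
merge 1/43 + 6/43 → 7/43
merge 7/43 + 7/43 → 14/43
merge 10/43 + 14/43 → 24/43
merge 19/43 + 24/43 → 1
L = 7/43 + 14/43 + 24/43 + 1 = 88/43 ≈ 2.047 bits/symbol.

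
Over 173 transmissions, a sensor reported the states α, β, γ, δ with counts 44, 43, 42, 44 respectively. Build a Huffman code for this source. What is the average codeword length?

2 bits/symbol

Probabilities are the counts divided by 173.
Repeatedly combine the two least-probable nodes; the expected code length is the sum of the merged weights.
merge 42/173 + 43/173 → 85/173
merge 44/173 + 44/173 → 88/173
merge 85/173 + 88/173 → 1
L = 85/173 + 88/173 + 1 = 2 bits/symbol.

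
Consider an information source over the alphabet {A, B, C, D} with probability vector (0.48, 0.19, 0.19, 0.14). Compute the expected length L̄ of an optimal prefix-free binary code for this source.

1.85 bits/symbol

Repeatedly combine the two least-probable nodes; the expected code length is the sum of the merged weights.
merge 7/50 + 19/100 → 33/100
merge 19/100 + 33/100 → 13/25
merge 12/25 + 13/25 → 1
L = 33/100 + 13/25 + 1 = 37/20 = 1.85 bits/symbol.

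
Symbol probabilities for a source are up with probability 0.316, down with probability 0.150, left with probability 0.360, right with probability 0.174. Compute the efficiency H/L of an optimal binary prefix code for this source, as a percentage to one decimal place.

Entropy H = −Σ p log₂ p ≈ 1.9053 bits.
Huffman merges: 3/20+87/500→81/250; 79/250+81/250→16/25; 9/25+16/25→1. L = 491/250 ≈ 1.9640.
Efficiency = H/L = 1.9053/1.9640 = 97.0%.

97.0%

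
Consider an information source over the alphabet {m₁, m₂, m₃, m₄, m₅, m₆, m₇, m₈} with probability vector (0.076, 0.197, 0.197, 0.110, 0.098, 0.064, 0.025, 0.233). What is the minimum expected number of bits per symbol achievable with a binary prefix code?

2.824 bits/symbol

Repeatedly combine the two least-probable nodes; the expected code length is the sum of the merged weights.
merge 1/40 + 8/125 → 89/1000
merge 19/250 + 89/1000 → 33/200
merge 49/500 + 11/100 → 26/125
merge 33/200 + 197/1000 → 181/500
merge 197/1000 + 26/125 → 81/200
merge 233/1000 + 181/500 → 119/200
merge 81/200 + 119/200 → 1
L = 89/1000 + 33/200 + 26/125 + 181/500 + 81/200 + 119/200 + 1 = 353/125 = 2.824 bits/symbol.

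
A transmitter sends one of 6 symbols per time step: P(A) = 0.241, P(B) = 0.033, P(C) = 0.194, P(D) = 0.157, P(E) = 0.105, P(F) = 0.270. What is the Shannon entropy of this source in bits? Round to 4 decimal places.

2.3869 bits

H = −Σ pᵢ log₂ pᵢ.
−0.241·log₂(0.241) = 0.4947
−0.033·log₂(0.033) = 0.1624
−0.194·log₂(0.194) = 0.4590
−0.157·log₂(0.157) = 0.4194
−0.105·log₂(0.105) = 0.3414
−0.270·log₂(0.270) = 0.5100
Sum ≈ 2.3869 → 2.3869 bits.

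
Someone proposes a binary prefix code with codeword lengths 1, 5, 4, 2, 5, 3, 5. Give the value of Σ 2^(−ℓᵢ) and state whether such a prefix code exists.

1.03125; no

With common denominator 2^5 = 32: Σ 2^(−ℓᵢ) = 16/32 + 1/32 + 2/32 + 8/32 + 1/32 + 4/32 + 1/32 = 33/32 = 1.03125.
Kraft's inequality requires Σ ≤ 1; here Σ = 1.03125 > 1, so no such prefix code exists.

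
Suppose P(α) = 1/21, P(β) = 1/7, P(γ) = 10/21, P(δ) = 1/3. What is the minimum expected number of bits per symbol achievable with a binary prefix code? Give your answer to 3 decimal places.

Repeatedly combine the two least-probable nodes; the expected code length is the sum of the merged weights.
merge 1/21 + 1/7 → 4/21
merge 4/21 + 1/3 → 11/21
merge 10/21 + 11/21 → 1
L = 4/21 + 11/21 + 1 = 12/7 ≈ 1.714 bits/symbol.

1.714 bits/symbol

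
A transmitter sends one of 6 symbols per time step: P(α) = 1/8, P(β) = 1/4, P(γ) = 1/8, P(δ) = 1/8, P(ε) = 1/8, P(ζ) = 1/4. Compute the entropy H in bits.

2.5 bits

Each probability is a power of 1/2, so log₂(1/p) is an integer.
H = Σ p·log₂(1/p) = 1/8·3 + 1/4·2 + 1/8·3 + 1/8·3 + 1/8·3 + 1/4·2 = 2.5 bits.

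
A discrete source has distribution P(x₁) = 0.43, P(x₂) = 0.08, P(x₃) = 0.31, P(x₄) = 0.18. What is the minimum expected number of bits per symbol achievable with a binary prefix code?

1.83 bits/symbol

Repeatedly combine the two least-probable nodes; the expected code length is the sum of the merged weights.
merge 2/25 + 9/50 → 13/50
merge 13/50 + 31/100 → 57/100
merge 43/100 + 57/100 → 1
L = 13/50 + 57/100 + 1 = 183/100 = 1.83 bits/symbol.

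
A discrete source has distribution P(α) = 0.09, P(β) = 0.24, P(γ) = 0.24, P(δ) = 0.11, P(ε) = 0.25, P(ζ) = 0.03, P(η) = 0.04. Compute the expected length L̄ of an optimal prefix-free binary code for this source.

Repeatedly combine the two least-probable nodes; the expected code length is the sum of the merged weights.
merge 3/100 + 1/25 → 7/100
merge 7/100 + 9/100 → 4/25
merge 11/100 + 4/25 → 27/100
merge 6/25 + 6/25 → 12/25
merge 1/4 + 27/100 → 13/25
merge 12/25 + 13/25 → 1
L = 7/100 + 4/25 + 27/100 + 12/25 + 13/25 + 1 = 5/2 = 2.5 bits/symbol.

2.5 bits/symbol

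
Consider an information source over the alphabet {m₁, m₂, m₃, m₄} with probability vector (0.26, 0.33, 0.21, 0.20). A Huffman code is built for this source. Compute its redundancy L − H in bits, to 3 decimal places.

0.030 bits

Entropy H = −Σ p log₂ p ≈ 1.9703 bits.
Huffman merges: 1/5+21/100→41/100; 13/50+33/100→59/100; 41/100+59/100→1. L = 2 ≈ 2.0000.
L − H = 2.0000 − 1.9703 = 0.030 bits.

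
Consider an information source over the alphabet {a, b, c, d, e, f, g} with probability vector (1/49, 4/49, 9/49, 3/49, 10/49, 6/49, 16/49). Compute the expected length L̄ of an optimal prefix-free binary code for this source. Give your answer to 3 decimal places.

2.531 bits/symbol

Repeatedly combine the two least-probable nodes; the expected code length is the sum of the merged weights.
merge 1/49 + 3/49 → 4/49
merge 4/49 + 4/49 → 8/49
merge 6/49 + 8/49 → 2/7
merge 9/49 + 10/49 → 19/49
merge 2/7 + 16/49 → 30/49
merge 19/49 + 30/49 → 1
L = 4/49 + 8/49 + 2/7 + 19/49 + 30/49 + 1 = 124/49 ≈ 2.531 bits/symbol.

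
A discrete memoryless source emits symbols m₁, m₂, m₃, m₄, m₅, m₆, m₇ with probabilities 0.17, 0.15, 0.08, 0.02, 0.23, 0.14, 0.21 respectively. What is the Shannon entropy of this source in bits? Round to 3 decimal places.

H = −Σ pᵢ log₂ pᵢ.
−0.17·log₂(0.17) = 0.4346
−0.15·log₂(0.15) = 0.4105
−0.08·log₂(0.08) = 0.2915
−0.02·log₂(0.02) = 0.1129
−0.23·log₂(0.23) = 0.4877
−0.14·log₂(0.14) = 0.3971
−0.21·log₂(0.21) = 0.4728
Sum ≈ 2.6071 → 2.607 bits.

2.607 bits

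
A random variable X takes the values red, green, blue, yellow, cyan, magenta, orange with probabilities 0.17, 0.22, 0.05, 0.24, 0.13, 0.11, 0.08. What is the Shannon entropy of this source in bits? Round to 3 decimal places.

H = −Σ pᵢ log₂ pᵢ.
−0.17·log₂(0.17) = 0.4346
−0.22·log₂(0.22) = 0.4806
−0.05·log₂(0.05) = 0.2161
−0.24·log₂(0.24) = 0.4941
−0.13·log₂(0.13) = 0.3826
−0.11·log₂(0.11) = 0.3503
−0.08·log₂(0.08) = 0.2915
Sum ≈ 2.6498 → 2.650 bits.

2.650 bits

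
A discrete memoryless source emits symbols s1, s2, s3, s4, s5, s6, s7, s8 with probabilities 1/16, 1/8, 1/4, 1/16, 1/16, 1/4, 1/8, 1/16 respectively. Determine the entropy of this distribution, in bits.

2.75 bits

Each probability is a power of 1/2, so log₂(1/p) is an integer.
H = Σ p·log₂(1/p) = 1/16·4 + 1/8·3 + 1/4·2 + 1/16·4 + 1/16·4 + 1/4·2 + 1/8·3 + 1/16·4 = 2.75 bits.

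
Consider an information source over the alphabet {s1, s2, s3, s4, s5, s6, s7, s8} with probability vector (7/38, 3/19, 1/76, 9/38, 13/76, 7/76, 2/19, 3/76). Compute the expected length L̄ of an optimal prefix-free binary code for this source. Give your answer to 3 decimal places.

Repeatedly combine the two least-probable nodes; the expected code length is the sum of the merged weights.
merge 1/76 + 3/76 → 1/19
merge 1/19 + 7/76 → 11/76
merge 2/19 + 11/76 → 1/4
merge 3/19 + 13/76 → 25/76
merge 7/38 + 9/38 → 8/19
merge 1/4 + 25/76 → 11/19
merge 8/19 + 11/19 → 1
L = 1/19 + 11/76 + 1/4 + 25/76 + 8/19 + 11/19 + 1 = 211/76 ≈ 2.776 bits/symbol.

2.776 bits/symbol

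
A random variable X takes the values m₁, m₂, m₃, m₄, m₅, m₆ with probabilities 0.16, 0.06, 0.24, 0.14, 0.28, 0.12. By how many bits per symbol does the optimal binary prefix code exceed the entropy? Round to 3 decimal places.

Entropy H = −Σ p log₂ p ≈ 2.4391 bits.
Huffman merges: 3/50+3/25→9/50; 7/50+4/25→3/10; 9/50+6/25→21/50; 7/25+3/10→29/50; 21/50+29/50→1. L = 62/25 ≈ 2.4800.
L − H = 2.4800 − 2.4391 = 0.041 bits.

0.041 bits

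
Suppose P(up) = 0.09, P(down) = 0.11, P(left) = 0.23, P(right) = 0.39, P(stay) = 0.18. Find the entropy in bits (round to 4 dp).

2.1257 bits

H = −Σ pᵢ log₂ pᵢ.
−0.09·log₂(0.09) = 0.3127
−0.11·log₂(0.11) = 0.3503
−0.23·log₂(0.23) = 0.4877
−0.39·log₂(0.39) = 0.5298
−0.18·log₂(0.18) = 0.4453
Sum ≈ 2.1257 → 2.1257 bits.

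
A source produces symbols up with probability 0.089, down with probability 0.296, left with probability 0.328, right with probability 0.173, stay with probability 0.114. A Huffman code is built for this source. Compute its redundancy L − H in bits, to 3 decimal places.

0.050 bits

Entropy H = −Σ p log₂ p ≈ 2.1530 bits.
Huffman merges: 89/1000+57/500→203/1000; 173/1000+203/1000→47/125; 37/125+41/125→78/125; 47/125+78/125→1. L = 2203/1000 ≈ 2.2030.
L − H = 2.2030 − 2.1530 = 0.050 bits.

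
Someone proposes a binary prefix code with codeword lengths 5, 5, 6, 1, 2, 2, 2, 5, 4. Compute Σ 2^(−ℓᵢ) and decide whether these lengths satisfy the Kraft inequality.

With common denominator 2^6 = 64: Σ 2^(−ℓᵢ) = 2/64 + 2/64 + 1/64 + 32/64 + 16/64 + 16/64 + 16/64 + 2/64 + 4/64 = 91/64 = 1.421875.
Kraft's inequality requires Σ ≤ 1; here Σ = 1.421875 > 1, so no such prefix code exists.

1.421875; no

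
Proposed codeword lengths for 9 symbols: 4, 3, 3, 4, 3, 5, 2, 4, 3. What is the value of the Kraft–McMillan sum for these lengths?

With common denominator 2^5 = 32: Σ 2^(−ℓᵢ) = 2/32 + 4/32 + 4/32 + 2/32 + 4/32 + 1/32 + 8/32 + 2/32 + 4/32 = 31/32 = 0.96875.

0.96875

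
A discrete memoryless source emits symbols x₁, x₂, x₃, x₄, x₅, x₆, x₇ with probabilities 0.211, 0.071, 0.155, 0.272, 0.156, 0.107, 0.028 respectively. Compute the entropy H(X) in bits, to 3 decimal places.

2.580 bits

H = −Σ pᵢ log₂ pᵢ.
−0.211·log₂(0.211) = 0.4736
−0.071·log₂(0.071) = 0.2709
−0.155·log₂(0.155) = 0.4169
−0.272·log₂(0.272) = 0.5109
−0.156·log₂(0.156) = 0.4181
−0.107·log₂(0.107) = 0.3450
−0.028·log₂(0.028) = 0.1444
Sum ≈ 2.5799 → 2.580 bits.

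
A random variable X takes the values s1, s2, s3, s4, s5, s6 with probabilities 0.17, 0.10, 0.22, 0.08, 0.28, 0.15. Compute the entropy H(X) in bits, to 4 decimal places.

H = −Σ pᵢ log₂ pᵢ.
−0.17·log₂(0.17) = 0.4346
−0.10·log₂(0.10) = 0.3322
−0.22·log₂(0.22) = 0.4806
−0.08·log₂(0.08) = 0.2915
−0.28·log₂(0.28) = 0.5142
−0.15·log₂(0.15) = 0.4105
Sum ≈ 2.4636 → 2.4636 bits.

2.4636 bits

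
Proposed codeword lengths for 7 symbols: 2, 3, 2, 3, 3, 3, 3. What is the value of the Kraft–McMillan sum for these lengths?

With common denominator 2^3 = 8: Σ 2^(−ℓᵢ) = 2/8 + 1/8 + 2/8 + 1/8 + 1/8 + 1/8 + 1/8 = 9/8 = 1.125.

1.125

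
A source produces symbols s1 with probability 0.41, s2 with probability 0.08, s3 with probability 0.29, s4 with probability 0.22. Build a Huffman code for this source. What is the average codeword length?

1.89 bits/symbol

Repeatedly combine the two least-probable nodes; the expected code length is the sum of the merged weights.
merge 2/25 + 11/50 → 3/10
merge 29/100 + 3/10 → 59/100
merge 41/100 + 59/100 → 1
L = 3/10 + 59/100 + 1 = 189/100 = 1.89 bits/symbol.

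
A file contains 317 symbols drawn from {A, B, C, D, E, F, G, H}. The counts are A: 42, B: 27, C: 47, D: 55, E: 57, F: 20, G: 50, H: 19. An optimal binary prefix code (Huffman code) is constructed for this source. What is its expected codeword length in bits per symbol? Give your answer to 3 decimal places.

Probabilities are the counts divided by 317.
Repeatedly combine the two least-probable nodes; the expected code length is the sum of the merged weights.
merge 19/317 + 20/317 → 39/317
merge 27/317 + 39/317 → 66/317
merge 42/317 + 47/317 → 89/317
merge 50/317 + 55/317 → 105/317
merge 57/317 + 66/317 → 123/317
merge 89/317 + 105/317 → 194/317
merge 123/317 + 194/317 → 1
L = 39/317 + 66/317 + 89/317 + 105/317 + 123/317 + 194/317 + 1 = 933/317 ≈ 2.943 bits/symbol.

2.943 bits/symbol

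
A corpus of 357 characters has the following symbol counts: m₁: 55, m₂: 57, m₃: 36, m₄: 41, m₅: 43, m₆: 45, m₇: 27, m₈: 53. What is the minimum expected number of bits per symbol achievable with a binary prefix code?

3 bits/symbol

Probabilities are the counts divided by 357.
Repeatedly combine the two least-probable nodes; the expected code length is the sum of the merged weights.
merge 9/119 + 12/119 → 3/17
merge 41/357 + 43/357 → 4/17
merge 15/119 + 53/357 → 14/51
merge 55/357 + 19/119 → 16/51
merge 3/17 + 4/17 → 7/17
merge 14/51 + 16/51 → 10/17
merge 7/17 + 10/17 → 1
L = 3/17 + 4/17 + 14/51 + 16/51 + 7/17 + 10/17 + 1 = 3 bits/symbol.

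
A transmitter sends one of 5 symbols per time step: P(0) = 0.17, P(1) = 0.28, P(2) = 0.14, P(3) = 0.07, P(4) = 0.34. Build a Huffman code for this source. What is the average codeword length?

2.21 bits/symbol

Repeatedly combine the two least-probable nodes; the expected code length is the sum of the merged weights.
merge 7/100 + 7/50 → 21/100
merge 17/100 + 21/100 → 19/50
merge 7/25 + 17/50 → 31/50
merge 19/50 + 31/50 → 1
L = 21/100 + 19/50 + 31/50 + 1 = 221/100 = 2.21 bits/symbol.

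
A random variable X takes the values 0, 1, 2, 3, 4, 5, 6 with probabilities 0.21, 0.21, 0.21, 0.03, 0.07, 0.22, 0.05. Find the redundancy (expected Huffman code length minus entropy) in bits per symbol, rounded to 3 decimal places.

0.055 bits

Entropy H = −Σ p log₂ p ≈ 2.5355 bits.
Huffman merges: 3/100+1/20→2/25; 7/100+2/25→3/20; 3/20+21/100→9/25; 21/100+21/100→21/50; 11/50+9/25→29/50; 21/50+29/50→1. L = 259/100 ≈ 2.5900.
L − H = 2.5900 − 2.5355 = 0.055 bits.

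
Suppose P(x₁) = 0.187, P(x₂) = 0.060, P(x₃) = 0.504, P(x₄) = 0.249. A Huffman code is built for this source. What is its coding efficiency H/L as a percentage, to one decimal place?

Entropy H = −Σ p log₂ p ≈ 1.6935 bits.
Huffman merges: 3/50+187/1000→247/1000; 247/1000+249/1000→62/125; 62/125+63/125→1. L = 1743/1000 ≈ 1.7430.
Efficiency = H/L = 1.6935/1.7430 = 97.2%.

97.2%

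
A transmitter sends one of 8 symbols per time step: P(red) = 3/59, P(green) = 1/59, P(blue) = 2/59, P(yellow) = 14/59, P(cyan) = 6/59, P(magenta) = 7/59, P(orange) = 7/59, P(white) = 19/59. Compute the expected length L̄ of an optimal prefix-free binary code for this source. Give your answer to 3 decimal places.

2.593 bits/symbol

Repeatedly combine the two least-probable nodes; the expected code length is the sum of the merged weights.
merge 1/59 + 2/59 → 3/59
merge 3/59 + 3/59 → 6/59
merge 6/59 + 6/59 → 12/59
merge 7/59 + 7/59 → 14/59
merge 12/59 + 14/59 → 26/59
merge 14/59 + 19/59 → 33/59
merge 26/59 + 33/59 → 1
L = 3/59 + 6/59 + 12/59 + 14/59 + 26/59 + 33/59 + 1 = 153/59 ≈ 2.593 bits/symbol.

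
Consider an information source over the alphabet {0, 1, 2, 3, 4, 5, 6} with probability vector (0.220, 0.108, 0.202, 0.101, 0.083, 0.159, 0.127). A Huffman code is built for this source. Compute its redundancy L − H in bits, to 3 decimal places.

0.037 bits

Entropy H = −Σ p log₂ p ≈ 2.7255 bits.
Huffman merges: 83/1000+101/1000→23/125; 27/250+127/1000→47/200; 159/1000+23/125→343/1000; 101/500+11/50→211/500; 47/200+343/1000→289/500; 211/500+289/500→1. L = 1381/500 ≈ 2.7620.
L − H = 2.7620 − 2.7255 = 0.037 bits.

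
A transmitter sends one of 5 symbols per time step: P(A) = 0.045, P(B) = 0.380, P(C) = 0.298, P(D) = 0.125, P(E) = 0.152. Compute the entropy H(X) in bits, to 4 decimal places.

H = −Σ pᵢ log₂ pᵢ.
−0.045·log₂(0.045) = 0.2013
−0.380·log₂(0.380) = 0.5305
−0.298·log₂(0.298) = 0.5205
−0.125·log₂(0.125) = 0.3750
−0.152·log₂(0.152) = 0.4131
Sum ≈ 2.0404 → 2.0404 bits.

2.0404 bits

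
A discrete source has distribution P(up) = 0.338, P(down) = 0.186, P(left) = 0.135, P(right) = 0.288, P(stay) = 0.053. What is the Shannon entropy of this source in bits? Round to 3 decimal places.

H = −Σ pᵢ log₂ pᵢ.
−0.338·log₂(0.338) = 0.5289
−0.186·log₂(0.186) = 0.4514
−0.135·log₂(0.135) = 0.3900
−0.288·log₂(0.288) = 0.5172
−0.053·log₂(0.053) = 0.2246
Sum ≈ 2.1121 → 2.112 bits.

2.112 bits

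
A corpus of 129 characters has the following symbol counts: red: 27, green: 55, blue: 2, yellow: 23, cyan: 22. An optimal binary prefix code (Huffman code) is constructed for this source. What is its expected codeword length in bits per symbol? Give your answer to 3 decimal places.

Probabilities are the counts divided by 129.
Repeatedly combine the two least-probable nodes; the expected code length is the sum of the merged weights.
merge 2/129 + 22/129 → 8/43
merge 23/129 + 8/43 → 47/129
merge 9/43 + 47/129 → 74/129
merge 55/129 + 74/129 → 1
L = 8/43 + 47/129 + 74/129 + 1 = 274/129 ≈ 2.124 bits/symbol.

2.124 bits/symbol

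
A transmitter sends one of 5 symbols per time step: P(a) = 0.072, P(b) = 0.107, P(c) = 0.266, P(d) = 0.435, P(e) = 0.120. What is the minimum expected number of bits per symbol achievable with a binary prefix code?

2.043 bits/symbol

Repeatedly combine the two least-probable nodes; the expected code length is the sum of the merged weights.
merge 9/125 + 107/1000 → 179/1000
merge 3/25 + 179/1000 → 299/1000
merge 133/500 + 299/1000 → 113/200
merge 87/200 + 113/200 → 1
L = 179/1000 + 299/1000 + 113/200 + 1 = 2043/1000 = 2.043 bits/symbol.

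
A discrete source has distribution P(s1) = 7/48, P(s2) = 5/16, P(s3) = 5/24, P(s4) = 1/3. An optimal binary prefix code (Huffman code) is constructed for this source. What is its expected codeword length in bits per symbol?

2 bits/symbol

Repeatedly combine the two least-probable nodes; the expected code length is the sum of the merged weights.
merge 7/48 + 5/24 → 17/48
merge 5/16 + 1/3 → 31/48
merge 17/48 + 31/48 → 1
L = 17/48 + 31/48 + 1 = 2 bits/symbol.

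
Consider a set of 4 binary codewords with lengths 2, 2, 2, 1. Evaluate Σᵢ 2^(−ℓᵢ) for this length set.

1.25

With common denominator 2^2 = 4: Σ 2^(−ℓᵢ) = 1/4 + 1/4 + 1/4 + 2/4 = 5/4 = 1.25.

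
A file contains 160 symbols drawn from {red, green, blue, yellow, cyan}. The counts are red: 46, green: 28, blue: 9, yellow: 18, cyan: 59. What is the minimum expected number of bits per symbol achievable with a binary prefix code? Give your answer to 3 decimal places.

Probabilities are the counts divided by 160.
Repeatedly combine the two least-probable nodes; the expected code length is the sum of the merged weights.
merge 9/160 + 9/80 → 27/160
merge 27/160 + 7/40 → 11/32
merge 23/80 + 11/32 → 101/160
merge 59/160 + 101/160 → 1
L = 27/160 + 11/32 + 101/160 + 1 = 343/160 ≈ 2.144 bits/symbol.

2.144 bits/symbol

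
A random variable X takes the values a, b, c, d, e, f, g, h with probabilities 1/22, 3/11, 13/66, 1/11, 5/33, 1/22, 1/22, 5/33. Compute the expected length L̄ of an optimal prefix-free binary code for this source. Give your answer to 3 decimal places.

Repeatedly combine the two least-probable nodes; the expected code length is the sum of the merged weights.
merge 1/22 + 1/22 → 1/11
merge 1/22 + 1/11 → 3/22
merge 1/11 + 3/22 → 5/22
merge 5/33 + 5/33 → 10/33
merge 13/66 + 5/22 → 14/33
merge 3/11 + 10/33 → 19/33
merge 14/33 + 19/33 → 1
L = 1/11 + 3/22 + 5/22 + 10/33 + 14/33 + 19/33 + 1 = 91/33 ≈ 2.758 bits/symbol.

2.758 bits/symbol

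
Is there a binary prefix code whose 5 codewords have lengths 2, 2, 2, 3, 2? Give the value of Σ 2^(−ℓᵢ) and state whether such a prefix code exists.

1.125; no

With common denominator 2^3 = 8: Σ 2^(−ℓᵢ) = 2/8 + 2/8 + 2/8 + 1/8 + 2/8 = 9/8 = 1.125.
Kraft's inequality requires Σ ≤ 1; here Σ = 1.125 > 1, so no such prefix code exists.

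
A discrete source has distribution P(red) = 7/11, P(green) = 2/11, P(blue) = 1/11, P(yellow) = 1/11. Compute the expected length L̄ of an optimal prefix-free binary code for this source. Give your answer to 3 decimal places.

Repeatedly combine the two least-probable nodes; the expected code length is the sum of the merged weights.
merge 1/11 + 1/11 → 2/11
merge 2/11 + 2/11 → 4/11
merge 4/11 + 7/11 → 1
L = 2/11 + 4/11 + 1 = 17/11 ≈ 1.545 bits/symbol.

1.545 bits/symbol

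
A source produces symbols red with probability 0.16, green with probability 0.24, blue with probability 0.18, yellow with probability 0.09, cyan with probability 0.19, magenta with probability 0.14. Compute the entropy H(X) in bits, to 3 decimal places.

H = −Σ pᵢ log₂ pᵢ.
−0.16·log₂(0.16) = 0.4230
−0.24·log₂(0.24) = 0.4941
−0.18·log₂(0.18) = 0.4453
−0.09·log₂(0.09) = 0.3127
−0.19·log₂(0.19) = 0.4552
−0.14·log₂(0.14) = 0.3971
Sum ≈ 2.5274 → 2.527 bits.

2.527 bits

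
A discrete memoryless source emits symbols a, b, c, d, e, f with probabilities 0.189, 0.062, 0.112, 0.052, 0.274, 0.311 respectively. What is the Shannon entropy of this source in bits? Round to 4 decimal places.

2.3143 bits

H = −Σ pᵢ log₂ pᵢ.
−0.189·log₂(0.189) = 0.4543
−0.062·log₂(0.062) = 0.2487
−0.112·log₂(0.112) = 0.3537
−0.052·log₂(0.052) = 0.2218
−0.274·log₂(0.274) = 0.5118
−0.311·log₂(0.311) = 0.5240
Sum ≈ 2.3143 → 2.3143 bits.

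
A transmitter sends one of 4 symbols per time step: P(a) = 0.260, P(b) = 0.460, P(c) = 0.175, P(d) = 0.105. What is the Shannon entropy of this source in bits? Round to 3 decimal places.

H = −Σ pᵢ log₂ pᵢ.
−0.260·log₂(0.260) = 0.5053
−0.460·log₂(0.460) = 0.5153
−0.175·log₂(0.175) = 0.4401
−0.105·log₂(0.105) = 0.3414
Sum ≈ 1.8021 → 1.802 bits.

1.802 bits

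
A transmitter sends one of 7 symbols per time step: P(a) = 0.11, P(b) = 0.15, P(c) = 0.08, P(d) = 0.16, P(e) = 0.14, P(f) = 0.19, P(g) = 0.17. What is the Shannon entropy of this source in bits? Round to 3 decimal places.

H = −Σ pᵢ log₂ pᵢ.
−0.11·log₂(0.11) = 0.3503
−0.15·log₂(0.15) = 0.4105
−0.08·log₂(0.08) = 0.2915
−0.16·log₂(0.16) = 0.4230
−0.14·log₂(0.14) = 0.3971
−0.19·log₂(0.19) = 0.4552
−0.17·log₂(0.17) = 0.4346
Sum ≈ 2.7623 → 2.762 bits.

2.762 bits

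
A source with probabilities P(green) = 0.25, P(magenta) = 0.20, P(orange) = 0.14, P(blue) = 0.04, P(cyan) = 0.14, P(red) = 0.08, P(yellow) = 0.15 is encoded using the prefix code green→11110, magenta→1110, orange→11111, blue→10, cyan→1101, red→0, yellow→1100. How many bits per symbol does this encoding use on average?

L̄ = Σ pᵢ·ℓᵢ = 0.25·5 + 0.20·4 + 0.14·5 + 0.04·2 + 0.14·4 + 0.08·1 + 0.15·4 = 4.07 bits/symbol.

4.07 bits/symbol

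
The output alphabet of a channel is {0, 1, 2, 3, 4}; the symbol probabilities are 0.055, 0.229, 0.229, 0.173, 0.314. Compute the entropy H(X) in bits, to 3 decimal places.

2.167 bits

H = −Σ pᵢ log₂ pᵢ.
−0.055·log₂(0.055) = 0.2301
−0.229·log₂(0.229) = 0.4870
−0.229·log₂(0.229) = 0.4870
−0.173·log₂(0.173) = 0.4379
−0.314·log₂(0.314) = 0.5247
Sum ≈ 2.1668 → 2.167 bits.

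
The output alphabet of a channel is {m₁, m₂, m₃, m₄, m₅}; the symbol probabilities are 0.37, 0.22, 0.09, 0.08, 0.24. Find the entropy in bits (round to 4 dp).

H = −Σ pᵢ log₂ pᵢ.
−0.37·log₂(0.37) = 0.5307
−0.22·log₂(0.22) = 0.4806
−0.09·log₂(0.09) = 0.3127
−0.08·log₂(0.08) = 0.2915
−0.24·log₂(0.24) = 0.4941
Sum ≈ 2.1096 → 2.1096 bits.

2.1096 bits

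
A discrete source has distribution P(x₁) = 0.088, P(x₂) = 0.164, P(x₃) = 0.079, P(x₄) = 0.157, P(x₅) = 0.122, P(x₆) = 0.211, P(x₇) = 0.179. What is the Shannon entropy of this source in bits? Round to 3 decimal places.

2.733 bits

H = −Σ pᵢ log₂ pᵢ.
−0.088·log₂(0.088) = 0.3086
−0.164·log₂(0.164) = 0.4278
−0.079·log₂(0.079) = 0.2893
−0.157·log₂(0.157) = 0.4194
−0.122·log₂(0.122) = 0.3703
−0.211·log₂(0.211) = 0.4736
−0.179·log₂(0.179) = 0.4443
Sum ≈ 2.7332 → 2.733 bits.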